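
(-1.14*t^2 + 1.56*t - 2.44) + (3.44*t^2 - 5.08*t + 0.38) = 2.3*t^2 - 3.52*t - 2.06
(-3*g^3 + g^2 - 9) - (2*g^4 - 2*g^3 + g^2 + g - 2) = -2*g^4 - g^3 - g - 7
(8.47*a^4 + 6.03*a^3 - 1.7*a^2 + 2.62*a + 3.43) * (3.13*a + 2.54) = 26.5111*a^5 + 40.3877*a^4 + 9.9952*a^3 + 3.8826*a^2 + 17.3907*a + 8.7122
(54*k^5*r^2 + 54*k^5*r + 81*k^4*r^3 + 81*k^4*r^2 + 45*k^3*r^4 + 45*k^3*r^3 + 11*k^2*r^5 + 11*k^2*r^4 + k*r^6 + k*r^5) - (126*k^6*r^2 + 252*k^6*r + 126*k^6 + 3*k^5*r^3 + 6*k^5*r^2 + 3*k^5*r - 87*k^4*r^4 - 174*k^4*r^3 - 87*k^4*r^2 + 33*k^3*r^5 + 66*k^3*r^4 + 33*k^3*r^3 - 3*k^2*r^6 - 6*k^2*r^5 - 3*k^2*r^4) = -126*k^6*r^2 - 252*k^6*r - 126*k^6 - 3*k^5*r^3 + 48*k^5*r^2 + 51*k^5*r + 87*k^4*r^4 + 255*k^4*r^3 + 168*k^4*r^2 - 33*k^3*r^5 - 21*k^3*r^4 + 12*k^3*r^3 + 3*k^2*r^6 + 17*k^2*r^5 + 14*k^2*r^4 + k*r^6 + k*r^5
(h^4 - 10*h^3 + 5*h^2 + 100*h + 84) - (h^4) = -10*h^3 + 5*h^2 + 100*h + 84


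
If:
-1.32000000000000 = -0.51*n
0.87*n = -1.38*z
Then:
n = 2.59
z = -1.63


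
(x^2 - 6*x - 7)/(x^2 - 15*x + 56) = (x + 1)/(x - 8)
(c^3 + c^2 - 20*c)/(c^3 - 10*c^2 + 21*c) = (c^2 + c - 20)/(c^2 - 10*c + 21)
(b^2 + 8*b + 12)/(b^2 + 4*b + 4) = (b + 6)/(b + 2)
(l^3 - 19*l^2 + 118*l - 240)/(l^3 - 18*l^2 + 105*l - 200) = (l - 6)/(l - 5)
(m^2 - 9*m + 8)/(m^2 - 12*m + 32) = (m - 1)/(m - 4)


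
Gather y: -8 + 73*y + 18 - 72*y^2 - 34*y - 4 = -72*y^2 + 39*y + 6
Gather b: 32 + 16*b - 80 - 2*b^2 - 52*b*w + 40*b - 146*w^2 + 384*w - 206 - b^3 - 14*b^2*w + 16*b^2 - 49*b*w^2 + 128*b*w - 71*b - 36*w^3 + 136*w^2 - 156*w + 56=-b^3 + b^2*(14 - 14*w) + b*(-49*w^2 + 76*w - 15) - 36*w^3 - 10*w^2 + 228*w - 198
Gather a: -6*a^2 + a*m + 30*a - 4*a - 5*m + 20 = -6*a^2 + a*(m + 26) - 5*m + 20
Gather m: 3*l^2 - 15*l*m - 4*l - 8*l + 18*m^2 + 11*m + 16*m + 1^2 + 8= 3*l^2 - 12*l + 18*m^2 + m*(27 - 15*l) + 9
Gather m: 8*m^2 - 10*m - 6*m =8*m^2 - 16*m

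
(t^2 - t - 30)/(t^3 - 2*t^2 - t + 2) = (t^2 - t - 30)/(t^3 - 2*t^2 - t + 2)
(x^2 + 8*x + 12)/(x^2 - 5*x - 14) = (x + 6)/(x - 7)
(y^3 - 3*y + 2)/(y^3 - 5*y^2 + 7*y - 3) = (y + 2)/(y - 3)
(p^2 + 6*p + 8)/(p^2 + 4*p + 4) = (p + 4)/(p + 2)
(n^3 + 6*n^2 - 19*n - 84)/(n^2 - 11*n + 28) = (n^2 + 10*n + 21)/(n - 7)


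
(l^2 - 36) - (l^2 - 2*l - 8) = 2*l - 28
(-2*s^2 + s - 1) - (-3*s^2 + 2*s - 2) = s^2 - s + 1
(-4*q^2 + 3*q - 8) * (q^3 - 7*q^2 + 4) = -4*q^5 + 31*q^4 - 29*q^3 + 40*q^2 + 12*q - 32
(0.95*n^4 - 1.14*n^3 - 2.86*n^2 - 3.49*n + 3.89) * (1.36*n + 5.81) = 1.292*n^5 + 3.9691*n^4 - 10.513*n^3 - 21.363*n^2 - 14.9865*n + 22.6009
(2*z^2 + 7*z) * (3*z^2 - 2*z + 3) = 6*z^4 + 17*z^3 - 8*z^2 + 21*z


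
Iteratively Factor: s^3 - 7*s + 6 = (s - 2)*(s^2 + 2*s - 3) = (s - 2)*(s - 1)*(s + 3)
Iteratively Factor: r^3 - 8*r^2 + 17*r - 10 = (r - 5)*(r^2 - 3*r + 2) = (r - 5)*(r - 1)*(r - 2)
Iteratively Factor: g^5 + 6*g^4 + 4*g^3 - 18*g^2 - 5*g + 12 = (g - 1)*(g^4 + 7*g^3 + 11*g^2 - 7*g - 12) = (g - 1)*(g + 3)*(g^3 + 4*g^2 - g - 4) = (g - 1)*(g + 3)*(g + 4)*(g^2 - 1) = (g - 1)*(g + 1)*(g + 3)*(g + 4)*(g - 1)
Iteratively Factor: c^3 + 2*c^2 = (c)*(c^2 + 2*c) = c^2*(c + 2)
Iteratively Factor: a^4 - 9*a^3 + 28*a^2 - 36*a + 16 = (a - 2)*(a^3 - 7*a^2 + 14*a - 8) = (a - 2)^2*(a^2 - 5*a + 4) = (a - 2)^2*(a - 1)*(a - 4)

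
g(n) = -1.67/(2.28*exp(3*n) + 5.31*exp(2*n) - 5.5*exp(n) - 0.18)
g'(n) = -1.67*(-6.84*exp(3*n) - 10.62*exp(2*n) + 5.5*exp(n))/(2.28*exp(3*n) + 5.31*exp(2*n) - 5.5*exp(n) - 0.18)^2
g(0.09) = -0.53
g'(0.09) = 2.64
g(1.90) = -0.00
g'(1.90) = 0.01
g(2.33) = -0.00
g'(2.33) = 0.00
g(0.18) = -0.35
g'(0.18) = 1.50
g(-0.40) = 2.10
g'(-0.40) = 8.33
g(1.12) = -0.02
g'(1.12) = 0.05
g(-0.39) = 2.19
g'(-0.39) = 9.40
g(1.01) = -0.02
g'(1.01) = 0.07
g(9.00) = 0.00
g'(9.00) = 0.00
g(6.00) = 0.00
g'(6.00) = 0.00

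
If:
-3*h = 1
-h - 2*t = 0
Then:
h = -1/3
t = 1/6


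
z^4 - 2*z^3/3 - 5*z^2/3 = z^2*(z - 5/3)*(z + 1)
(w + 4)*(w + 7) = w^2 + 11*w + 28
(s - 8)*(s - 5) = s^2 - 13*s + 40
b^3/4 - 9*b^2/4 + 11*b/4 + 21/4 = (b/4 + 1/4)*(b - 7)*(b - 3)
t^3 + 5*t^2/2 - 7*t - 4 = (t - 2)*(t + 1/2)*(t + 4)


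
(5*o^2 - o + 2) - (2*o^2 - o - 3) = 3*o^2 + 5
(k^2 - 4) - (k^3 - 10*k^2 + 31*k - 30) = -k^3 + 11*k^2 - 31*k + 26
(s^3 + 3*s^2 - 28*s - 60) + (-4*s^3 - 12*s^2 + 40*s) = -3*s^3 - 9*s^2 + 12*s - 60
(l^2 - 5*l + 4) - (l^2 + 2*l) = 4 - 7*l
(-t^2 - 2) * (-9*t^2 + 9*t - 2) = 9*t^4 - 9*t^3 + 20*t^2 - 18*t + 4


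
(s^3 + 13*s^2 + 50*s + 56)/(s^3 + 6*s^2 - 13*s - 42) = (s + 4)/(s - 3)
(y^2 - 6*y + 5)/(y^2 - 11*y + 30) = (y - 1)/(y - 6)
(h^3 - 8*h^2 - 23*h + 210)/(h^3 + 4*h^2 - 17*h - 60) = (h^2 - 13*h + 42)/(h^2 - h - 12)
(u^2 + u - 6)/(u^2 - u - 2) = (u + 3)/(u + 1)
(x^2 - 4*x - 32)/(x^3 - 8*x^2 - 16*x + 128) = 1/(x - 4)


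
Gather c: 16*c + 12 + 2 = 16*c + 14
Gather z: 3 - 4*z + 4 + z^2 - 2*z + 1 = z^2 - 6*z + 8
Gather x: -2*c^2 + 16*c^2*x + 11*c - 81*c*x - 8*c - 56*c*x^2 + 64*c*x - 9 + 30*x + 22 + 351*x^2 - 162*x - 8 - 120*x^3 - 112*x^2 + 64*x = -2*c^2 + 3*c - 120*x^3 + x^2*(239 - 56*c) + x*(16*c^2 - 17*c - 68) + 5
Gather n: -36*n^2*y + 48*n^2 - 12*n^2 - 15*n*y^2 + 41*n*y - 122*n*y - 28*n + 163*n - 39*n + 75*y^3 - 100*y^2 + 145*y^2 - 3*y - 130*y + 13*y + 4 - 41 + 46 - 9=n^2*(36 - 36*y) + n*(-15*y^2 - 81*y + 96) + 75*y^3 + 45*y^2 - 120*y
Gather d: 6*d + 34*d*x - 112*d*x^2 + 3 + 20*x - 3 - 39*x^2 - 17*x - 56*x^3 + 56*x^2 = d*(-112*x^2 + 34*x + 6) - 56*x^3 + 17*x^2 + 3*x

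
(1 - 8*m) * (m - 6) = -8*m^2 + 49*m - 6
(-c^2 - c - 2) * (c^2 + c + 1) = -c^4 - 2*c^3 - 4*c^2 - 3*c - 2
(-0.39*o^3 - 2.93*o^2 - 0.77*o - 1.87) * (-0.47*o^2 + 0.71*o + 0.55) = 0.1833*o^5 + 1.1002*o^4 - 1.9329*o^3 - 1.2793*o^2 - 1.7512*o - 1.0285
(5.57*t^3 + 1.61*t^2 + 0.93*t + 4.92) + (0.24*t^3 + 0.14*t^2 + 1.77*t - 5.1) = 5.81*t^3 + 1.75*t^2 + 2.7*t - 0.18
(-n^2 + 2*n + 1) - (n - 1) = -n^2 + n + 2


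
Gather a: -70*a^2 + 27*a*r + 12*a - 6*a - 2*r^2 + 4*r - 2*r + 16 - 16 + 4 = -70*a^2 + a*(27*r + 6) - 2*r^2 + 2*r + 4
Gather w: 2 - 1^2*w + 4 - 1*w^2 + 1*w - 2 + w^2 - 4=0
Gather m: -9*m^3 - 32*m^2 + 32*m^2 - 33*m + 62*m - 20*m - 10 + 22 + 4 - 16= -9*m^3 + 9*m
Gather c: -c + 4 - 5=-c - 1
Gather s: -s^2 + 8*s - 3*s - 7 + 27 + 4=-s^2 + 5*s + 24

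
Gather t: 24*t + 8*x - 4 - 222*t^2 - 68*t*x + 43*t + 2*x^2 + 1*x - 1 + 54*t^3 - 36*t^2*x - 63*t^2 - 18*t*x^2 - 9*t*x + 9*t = 54*t^3 + t^2*(-36*x - 285) + t*(-18*x^2 - 77*x + 76) + 2*x^2 + 9*x - 5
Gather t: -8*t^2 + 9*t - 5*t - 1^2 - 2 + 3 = -8*t^2 + 4*t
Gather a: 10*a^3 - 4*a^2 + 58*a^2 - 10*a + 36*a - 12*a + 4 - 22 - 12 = 10*a^3 + 54*a^2 + 14*a - 30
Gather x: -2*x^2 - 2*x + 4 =-2*x^2 - 2*x + 4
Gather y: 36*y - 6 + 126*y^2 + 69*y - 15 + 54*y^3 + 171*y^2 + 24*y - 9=54*y^3 + 297*y^2 + 129*y - 30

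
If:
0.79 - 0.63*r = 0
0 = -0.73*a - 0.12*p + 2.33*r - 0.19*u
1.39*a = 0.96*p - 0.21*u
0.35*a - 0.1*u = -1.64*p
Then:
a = -2.13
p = 1.82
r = 1.25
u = 22.40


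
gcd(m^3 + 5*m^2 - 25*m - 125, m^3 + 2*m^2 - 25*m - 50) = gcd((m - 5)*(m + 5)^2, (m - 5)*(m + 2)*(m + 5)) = m^2 - 25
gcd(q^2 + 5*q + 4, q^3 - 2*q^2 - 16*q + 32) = q + 4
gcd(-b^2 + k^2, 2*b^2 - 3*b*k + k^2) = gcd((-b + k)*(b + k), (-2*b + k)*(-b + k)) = b - k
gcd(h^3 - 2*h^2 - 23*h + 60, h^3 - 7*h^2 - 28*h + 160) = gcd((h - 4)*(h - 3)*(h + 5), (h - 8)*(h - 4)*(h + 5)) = h^2 + h - 20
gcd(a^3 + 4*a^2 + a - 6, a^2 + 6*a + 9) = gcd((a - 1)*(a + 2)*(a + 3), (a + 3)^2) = a + 3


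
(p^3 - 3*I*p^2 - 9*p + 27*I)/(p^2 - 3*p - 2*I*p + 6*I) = (p^2 + 3*p*(1 - I) - 9*I)/(p - 2*I)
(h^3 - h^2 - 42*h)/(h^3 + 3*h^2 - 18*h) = (h - 7)/(h - 3)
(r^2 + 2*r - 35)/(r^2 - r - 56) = (r - 5)/(r - 8)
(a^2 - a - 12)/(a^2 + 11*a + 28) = (a^2 - a - 12)/(a^2 + 11*a + 28)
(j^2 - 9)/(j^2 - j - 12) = (j - 3)/(j - 4)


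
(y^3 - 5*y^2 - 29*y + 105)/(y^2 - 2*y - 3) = (y^2 - 2*y - 35)/(y + 1)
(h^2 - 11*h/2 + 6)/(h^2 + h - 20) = (h - 3/2)/(h + 5)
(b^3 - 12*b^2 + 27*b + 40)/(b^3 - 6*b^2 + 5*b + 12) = (b^2 - 13*b + 40)/(b^2 - 7*b + 12)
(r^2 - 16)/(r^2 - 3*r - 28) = (r - 4)/(r - 7)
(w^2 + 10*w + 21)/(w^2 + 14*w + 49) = (w + 3)/(w + 7)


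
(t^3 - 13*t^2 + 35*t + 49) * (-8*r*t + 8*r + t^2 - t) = -8*r*t^4 + 112*r*t^3 - 384*r*t^2 - 112*r*t + 392*r + t^5 - 14*t^4 + 48*t^3 + 14*t^2 - 49*t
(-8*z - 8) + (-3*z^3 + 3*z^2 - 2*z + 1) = -3*z^3 + 3*z^2 - 10*z - 7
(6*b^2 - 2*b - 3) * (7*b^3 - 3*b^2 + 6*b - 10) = 42*b^5 - 32*b^4 + 21*b^3 - 63*b^2 + 2*b + 30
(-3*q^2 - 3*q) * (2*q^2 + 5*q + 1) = -6*q^4 - 21*q^3 - 18*q^2 - 3*q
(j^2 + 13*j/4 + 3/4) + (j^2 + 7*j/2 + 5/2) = 2*j^2 + 27*j/4 + 13/4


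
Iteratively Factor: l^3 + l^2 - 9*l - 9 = (l + 1)*(l^2 - 9) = (l + 1)*(l + 3)*(l - 3)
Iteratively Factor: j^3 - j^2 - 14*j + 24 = (j + 4)*(j^2 - 5*j + 6) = (j - 2)*(j + 4)*(j - 3)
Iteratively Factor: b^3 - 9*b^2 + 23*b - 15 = (b - 5)*(b^2 - 4*b + 3) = (b - 5)*(b - 1)*(b - 3)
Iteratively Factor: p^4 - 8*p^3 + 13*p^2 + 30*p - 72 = (p - 3)*(p^3 - 5*p^2 - 2*p + 24) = (p - 3)^2*(p^2 - 2*p - 8) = (p - 3)^2*(p + 2)*(p - 4)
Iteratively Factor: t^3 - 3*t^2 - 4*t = (t - 4)*(t^2 + t) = (t - 4)*(t + 1)*(t)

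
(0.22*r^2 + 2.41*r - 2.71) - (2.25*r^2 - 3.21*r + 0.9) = -2.03*r^2 + 5.62*r - 3.61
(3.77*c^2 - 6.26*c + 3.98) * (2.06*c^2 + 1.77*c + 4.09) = 7.7662*c^4 - 6.2227*c^3 + 12.5379*c^2 - 18.5588*c + 16.2782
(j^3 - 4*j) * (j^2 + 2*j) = j^5 + 2*j^4 - 4*j^3 - 8*j^2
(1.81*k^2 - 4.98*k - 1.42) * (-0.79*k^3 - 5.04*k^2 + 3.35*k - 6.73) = -1.4299*k^5 - 5.1882*k^4 + 32.2845*k^3 - 21.7075*k^2 + 28.7584*k + 9.5566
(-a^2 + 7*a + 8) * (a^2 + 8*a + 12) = -a^4 - a^3 + 52*a^2 + 148*a + 96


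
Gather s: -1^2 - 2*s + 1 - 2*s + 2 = 2 - 4*s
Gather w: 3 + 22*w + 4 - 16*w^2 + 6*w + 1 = -16*w^2 + 28*w + 8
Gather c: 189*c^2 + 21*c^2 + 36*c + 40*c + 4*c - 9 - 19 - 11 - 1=210*c^2 + 80*c - 40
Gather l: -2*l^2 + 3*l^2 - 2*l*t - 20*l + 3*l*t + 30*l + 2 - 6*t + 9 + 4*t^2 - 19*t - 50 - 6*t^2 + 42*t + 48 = l^2 + l*(t + 10) - 2*t^2 + 17*t + 9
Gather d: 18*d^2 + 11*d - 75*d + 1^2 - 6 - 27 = 18*d^2 - 64*d - 32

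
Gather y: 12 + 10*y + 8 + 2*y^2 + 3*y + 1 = 2*y^2 + 13*y + 21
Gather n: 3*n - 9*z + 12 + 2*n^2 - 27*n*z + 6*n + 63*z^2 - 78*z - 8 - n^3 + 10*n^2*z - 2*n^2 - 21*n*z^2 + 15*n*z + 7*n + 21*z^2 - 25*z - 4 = -n^3 + 10*n^2*z + n*(-21*z^2 - 12*z + 16) + 84*z^2 - 112*z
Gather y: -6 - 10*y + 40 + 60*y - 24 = 50*y + 10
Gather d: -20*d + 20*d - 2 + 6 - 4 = 0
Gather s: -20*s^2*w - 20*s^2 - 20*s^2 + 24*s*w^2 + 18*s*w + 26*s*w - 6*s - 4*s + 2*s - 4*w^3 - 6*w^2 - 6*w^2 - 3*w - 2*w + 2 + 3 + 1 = s^2*(-20*w - 40) + s*(24*w^2 + 44*w - 8) - 4*w^3 - 12*w^2 - 5*w + 6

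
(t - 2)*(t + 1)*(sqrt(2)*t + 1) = sqrt(2)*t^3 - sqrt(2)*t^2 + t^2 - 2*sqrt(2)*t - t - 2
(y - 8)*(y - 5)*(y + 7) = y^3 - 6*y^2 - 51*y + 280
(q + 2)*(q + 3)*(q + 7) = q^3 + 12*q^2 + 41*q + 42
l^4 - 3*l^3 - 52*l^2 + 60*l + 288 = (l - 8)*(l - 3)*(l + 2)*(l + 6)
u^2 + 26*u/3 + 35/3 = (u + 5/3)*(u + 7)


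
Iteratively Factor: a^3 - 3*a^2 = (a)*(a^2 - 3*a) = a*(a - 3)*(a)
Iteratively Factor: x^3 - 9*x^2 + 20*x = (x - 4)*(x^2 - 5*x) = x*(x - 4)*(x - 5)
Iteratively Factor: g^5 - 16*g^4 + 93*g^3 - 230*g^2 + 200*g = (g - 4)*(g^4 - 12*g^3 + 45*g^2 - 50*g) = (g - 4)*(g - 2)*(g^3 - 10*g^2 + 25*g) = g*(g - 4)*(g - 2)*(g^2 - 10*g + 25) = g*(g - 5)*(g - 4)*(g - 2)*(g - 5)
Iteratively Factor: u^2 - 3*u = (u)*(u - 3)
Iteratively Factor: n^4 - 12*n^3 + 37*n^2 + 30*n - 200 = (n - 5)*(n^3 - 7*n^2 + 2*n + 40) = (n - 5)^2*(n^2 - 2*n - 8) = (n - 5)^2*(n - 4)*(n + 2)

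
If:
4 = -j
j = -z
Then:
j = -4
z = 4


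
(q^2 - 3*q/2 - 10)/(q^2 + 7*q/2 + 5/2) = (q - 4)/(q + 1)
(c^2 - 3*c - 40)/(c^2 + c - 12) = (c^2 - 3*c - 40)/(c^2 + c - 12)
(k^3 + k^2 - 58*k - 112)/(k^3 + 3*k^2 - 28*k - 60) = (k^2 - k - 56)/(k^2 + k - 30)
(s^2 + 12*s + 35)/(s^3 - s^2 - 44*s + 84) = (s + 5)/(s^2 - 8*s + 12)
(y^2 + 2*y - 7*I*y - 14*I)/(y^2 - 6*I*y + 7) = (y + 2)/(y + I)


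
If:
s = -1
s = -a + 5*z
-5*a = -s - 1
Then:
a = 0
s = -1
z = -1/5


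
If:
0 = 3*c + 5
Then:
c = -5/3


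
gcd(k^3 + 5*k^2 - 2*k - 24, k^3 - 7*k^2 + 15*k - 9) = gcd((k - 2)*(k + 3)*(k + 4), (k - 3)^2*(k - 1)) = 1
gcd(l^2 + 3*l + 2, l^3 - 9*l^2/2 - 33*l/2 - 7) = l + 2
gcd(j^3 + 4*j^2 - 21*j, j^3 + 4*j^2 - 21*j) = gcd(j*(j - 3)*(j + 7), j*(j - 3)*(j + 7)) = j^3 + 4*j^2 - 21*j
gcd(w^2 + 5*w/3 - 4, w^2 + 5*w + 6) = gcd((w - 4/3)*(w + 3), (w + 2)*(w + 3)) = w + 3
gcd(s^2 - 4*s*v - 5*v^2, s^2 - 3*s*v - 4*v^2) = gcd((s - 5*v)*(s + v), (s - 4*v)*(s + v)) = s + v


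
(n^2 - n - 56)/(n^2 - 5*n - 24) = (n + 7)/(n + 3)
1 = 1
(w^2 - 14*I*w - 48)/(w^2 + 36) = (w - 8*I)/(w + 6*I)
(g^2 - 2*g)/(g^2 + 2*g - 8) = g/(g + 4)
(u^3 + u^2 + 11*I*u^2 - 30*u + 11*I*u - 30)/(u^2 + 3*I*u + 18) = (u^2 + u*(1 + 5*I) + 5*I)/(u - 3*I)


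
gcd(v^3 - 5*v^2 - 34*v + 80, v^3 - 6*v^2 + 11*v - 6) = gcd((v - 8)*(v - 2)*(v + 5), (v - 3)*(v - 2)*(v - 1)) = v - 2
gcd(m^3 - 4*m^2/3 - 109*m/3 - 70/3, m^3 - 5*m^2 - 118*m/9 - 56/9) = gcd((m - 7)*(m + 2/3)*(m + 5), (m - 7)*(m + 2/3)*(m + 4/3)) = m^2 - 19*m/3 - 14/3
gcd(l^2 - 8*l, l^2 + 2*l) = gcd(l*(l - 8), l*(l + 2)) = l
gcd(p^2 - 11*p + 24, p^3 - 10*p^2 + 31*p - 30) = p - 3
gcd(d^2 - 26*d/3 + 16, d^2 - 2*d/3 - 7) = 1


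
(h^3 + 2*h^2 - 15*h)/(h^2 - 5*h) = (h^2 + 2*h - 15)/(h - 5)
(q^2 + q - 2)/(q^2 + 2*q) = (q - 1)/q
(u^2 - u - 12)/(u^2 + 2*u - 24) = (u + 3)/(u + 6)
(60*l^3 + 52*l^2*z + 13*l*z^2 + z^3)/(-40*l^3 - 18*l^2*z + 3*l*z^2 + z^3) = (6*l + z)/(-4*l + z)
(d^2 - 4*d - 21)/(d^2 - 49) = (d + 3)/(d + 7)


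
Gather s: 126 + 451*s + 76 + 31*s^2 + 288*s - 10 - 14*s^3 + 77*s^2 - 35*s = -14*s^3 + 108*s^2 + 704*s + 192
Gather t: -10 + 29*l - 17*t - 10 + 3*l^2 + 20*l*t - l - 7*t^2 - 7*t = 3*l^2 + 28*l - 7*t^2 + t*(20*l - 24) - 20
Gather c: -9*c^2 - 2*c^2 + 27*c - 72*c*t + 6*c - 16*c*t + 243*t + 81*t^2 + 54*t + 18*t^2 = -11*c^2 + c*(33 - 88*t) + 99*t^2 + 297*t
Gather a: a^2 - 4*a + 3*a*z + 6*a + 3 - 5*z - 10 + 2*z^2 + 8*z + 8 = a^2 + a*(3*z + 2) + 2*z^2 + 3*z + 1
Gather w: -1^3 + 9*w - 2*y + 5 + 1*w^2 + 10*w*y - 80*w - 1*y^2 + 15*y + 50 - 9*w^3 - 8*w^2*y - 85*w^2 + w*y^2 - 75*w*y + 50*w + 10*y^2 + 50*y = -9*w^3 + w^2*(-8*y - 84) + w*(y^2 - 65*y - 21) + 9*y^2 + 63*y + 54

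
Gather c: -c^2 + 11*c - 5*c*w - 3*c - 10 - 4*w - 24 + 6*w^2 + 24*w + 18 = -c^2 + c*(8 - 5*w) + 6*w^2 + 20*w - 16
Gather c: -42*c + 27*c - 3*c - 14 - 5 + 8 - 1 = -18*c - 12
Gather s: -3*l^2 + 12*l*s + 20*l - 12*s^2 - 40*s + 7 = -3*l^2 + 20*l - 12*s^2 + s*(12*l - 40) + 7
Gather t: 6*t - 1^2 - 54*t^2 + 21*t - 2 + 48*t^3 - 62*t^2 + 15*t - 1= 48*t^3 - 116*t^2 + 42*t - 4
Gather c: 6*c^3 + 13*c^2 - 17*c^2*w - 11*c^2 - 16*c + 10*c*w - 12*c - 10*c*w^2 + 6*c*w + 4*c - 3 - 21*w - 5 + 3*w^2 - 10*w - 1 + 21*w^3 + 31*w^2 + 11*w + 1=6*c^3 + c^2*(2 - 17*w) + c*(-10*w^2 + 16*w - 24) + 21*w^3 + 34*w^2 - 20*w - 8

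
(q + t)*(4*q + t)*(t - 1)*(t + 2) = 4*q^2*t^2 + 4*q^2*t - 8*q^2 + 5*q*t^3 + 5*q*t^2 - 10*q*t + t^4 + t^3 - 2*t^2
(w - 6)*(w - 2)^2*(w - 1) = w^4 - 11*w^3 + 38*w^2 - 52*w + 24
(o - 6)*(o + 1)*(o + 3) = o^3 - 2*o^2 - 21*o - 18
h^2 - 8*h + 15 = (h - 5)*(h - 3)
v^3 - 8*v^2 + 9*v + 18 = (v - 6)*(v - 3)*(v + 1)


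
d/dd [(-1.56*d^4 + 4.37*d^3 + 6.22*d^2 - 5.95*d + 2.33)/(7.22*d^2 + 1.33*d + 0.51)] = (-22.5264*d^5 + 25.327*d^4 + 8.4418*d^3 + 57.9177*d^2 - 27.3008*d - 6.1334)/(52.1284*d^4 + 19.2052*d^3 + 9.1333*d^2 + 1.3566*d + 0.2601)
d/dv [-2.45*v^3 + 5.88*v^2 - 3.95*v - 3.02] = -7.35*v^2 + 11.76*v - 3.95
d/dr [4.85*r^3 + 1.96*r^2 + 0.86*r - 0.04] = 14.55*r^2 + 3.92*r + 0.86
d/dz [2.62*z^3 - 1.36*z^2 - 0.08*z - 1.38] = 7.86*z^2 - 2.72*z - 0.08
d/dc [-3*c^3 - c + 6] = -9*c^2 - 1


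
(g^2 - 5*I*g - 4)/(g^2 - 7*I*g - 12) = (g - I)/(g - 3*I)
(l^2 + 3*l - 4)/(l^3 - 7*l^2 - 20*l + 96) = (l - 1)/(l^2 - 11*l + 24)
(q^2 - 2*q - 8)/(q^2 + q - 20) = (q + 2)/(q + 5)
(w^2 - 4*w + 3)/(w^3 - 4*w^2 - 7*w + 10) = (w - 3)/(w^2 - 3*w - 10)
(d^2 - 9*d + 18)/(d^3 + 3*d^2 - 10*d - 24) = (d - 6)/(d^2 + 6*d + 8)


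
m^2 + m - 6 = (m - 2)*(m + 3)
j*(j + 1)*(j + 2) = j^3 + 3*j^2 + 2*j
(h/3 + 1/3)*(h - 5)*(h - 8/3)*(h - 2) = h^4/3 - 26*h^3/9 + 19*h^2/3 + 2*h/3 - 80/9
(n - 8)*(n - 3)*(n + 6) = n^3 - 5*n^2 - 42*n + 144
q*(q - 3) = q^2 - 3*q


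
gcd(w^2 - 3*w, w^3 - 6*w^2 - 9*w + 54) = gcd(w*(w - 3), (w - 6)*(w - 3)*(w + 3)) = w - 3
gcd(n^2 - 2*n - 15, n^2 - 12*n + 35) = n - 5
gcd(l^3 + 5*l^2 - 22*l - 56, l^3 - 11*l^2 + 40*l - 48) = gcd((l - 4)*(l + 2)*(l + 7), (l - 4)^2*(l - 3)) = l - 4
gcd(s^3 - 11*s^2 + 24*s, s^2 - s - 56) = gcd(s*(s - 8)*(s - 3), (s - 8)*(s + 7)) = s - 8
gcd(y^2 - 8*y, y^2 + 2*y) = y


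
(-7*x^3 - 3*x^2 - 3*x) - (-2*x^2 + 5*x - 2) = -7*x^3 - x^2 - 8*x + 2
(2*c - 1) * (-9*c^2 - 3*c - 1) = -18*c^3 + 3*c^2 + c + 1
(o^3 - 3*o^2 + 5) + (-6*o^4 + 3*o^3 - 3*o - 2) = -6*o^4 + 4*o^3 - 3*o^2 - 3*o + 3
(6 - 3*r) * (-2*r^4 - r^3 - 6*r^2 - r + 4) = 6*r^5 - 9*r^4 + 12*r^3 - 33*r^2 - 18*r + 24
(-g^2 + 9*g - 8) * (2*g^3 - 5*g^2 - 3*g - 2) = -2*g^5 + 23*g^4 - 58*g^3 + 15*g^2 + 6*g + 16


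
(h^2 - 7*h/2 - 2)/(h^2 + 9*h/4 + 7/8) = 4*(h - 4)/(4*h + 7)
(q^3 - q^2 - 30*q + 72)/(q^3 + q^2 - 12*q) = (q^2 + 2*q - 24)/(q*(q + 4))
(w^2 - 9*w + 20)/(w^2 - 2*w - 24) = (-w^2 + 9*w - 20)/(-w^2 + 2*w + 24)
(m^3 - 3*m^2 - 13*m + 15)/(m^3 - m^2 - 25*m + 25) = (m + 3)/(m + 5)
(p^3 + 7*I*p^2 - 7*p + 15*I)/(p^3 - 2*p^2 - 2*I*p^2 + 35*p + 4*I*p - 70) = (p^2 + 2*I*p + 3)/(p^2 - p*(2 + 7*I) + 14*I)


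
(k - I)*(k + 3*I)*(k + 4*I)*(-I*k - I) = -I*k^4 + 6*k^3 - I*k^3 + 6*k^2 + 5*I*k^2 + 12*k + 5*I*k + 12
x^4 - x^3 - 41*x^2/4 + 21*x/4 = x*(x - 7/2)*(x - 1/2)*(x + 3)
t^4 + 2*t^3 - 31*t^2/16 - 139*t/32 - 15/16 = (t - 3/2)*(t + 1/4)*(t + 5/4)*(t + 2)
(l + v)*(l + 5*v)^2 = l^3 + 11*l^2*v + 35*l*v^2 + 25*v^3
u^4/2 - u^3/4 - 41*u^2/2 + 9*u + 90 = (u/2 + 1)*(u - 6)*(u - 5/2)*(u + 6)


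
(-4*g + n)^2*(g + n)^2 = 16*g^4 + 24*g^3*n + g^2*n^2 - 6*g*n^3 + n^4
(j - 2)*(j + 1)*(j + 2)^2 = j^4 + 3*j^3 - 2*j^2 - 12*j - 8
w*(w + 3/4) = w^2 + 3*w/4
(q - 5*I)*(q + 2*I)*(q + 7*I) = q^3 + 4*I*q^2 + 31*q + 70*I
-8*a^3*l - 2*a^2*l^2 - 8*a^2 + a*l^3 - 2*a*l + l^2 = (-4*a + l)*(2*a + l)*(a*l + 1)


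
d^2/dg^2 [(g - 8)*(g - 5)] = 2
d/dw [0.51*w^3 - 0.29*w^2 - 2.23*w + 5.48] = 1.53*w^2 - 0.58*w - 2.23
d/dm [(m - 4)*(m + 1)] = 2*m - 3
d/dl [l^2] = 2*l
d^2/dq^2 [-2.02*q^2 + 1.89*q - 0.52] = -4.04000000000000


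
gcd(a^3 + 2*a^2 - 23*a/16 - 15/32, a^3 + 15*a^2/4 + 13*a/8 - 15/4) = a^2 + 7*a/4 - 15/8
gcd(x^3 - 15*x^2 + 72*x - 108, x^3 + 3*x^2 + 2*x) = 1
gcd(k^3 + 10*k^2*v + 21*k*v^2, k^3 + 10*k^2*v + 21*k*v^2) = k^3 + 10*k^2*v + 21*k*v^2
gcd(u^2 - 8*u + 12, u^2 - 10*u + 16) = u - 2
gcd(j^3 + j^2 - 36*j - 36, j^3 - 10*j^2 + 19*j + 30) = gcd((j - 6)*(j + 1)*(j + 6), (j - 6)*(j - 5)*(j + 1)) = j^2 - 5*j - 6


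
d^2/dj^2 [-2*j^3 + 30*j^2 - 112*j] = 60 - 12*j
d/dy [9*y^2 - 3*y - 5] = 18*y - 3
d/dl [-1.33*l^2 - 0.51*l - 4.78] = -2.66*l - 0.51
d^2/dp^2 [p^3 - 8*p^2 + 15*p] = 6*p - 16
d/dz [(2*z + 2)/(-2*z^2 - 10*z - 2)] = (-z^2 - 5*z + (z + 1)*(2*z + 5) - 1)/(z^2 + 5*z + 1)^2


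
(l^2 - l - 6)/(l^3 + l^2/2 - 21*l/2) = 2*(l + 2)/(l*(2*l + 7))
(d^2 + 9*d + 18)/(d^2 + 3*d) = (d + 6)/d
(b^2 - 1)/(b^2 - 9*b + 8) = (b + 1)/(b - 8)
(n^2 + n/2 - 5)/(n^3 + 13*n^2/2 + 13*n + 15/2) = (n - 2)/(n^2 + 4*n + 3)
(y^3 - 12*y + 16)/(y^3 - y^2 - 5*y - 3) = (-y^3 + 12*y - 16)/(-y^3 + y^2 + 5*y + 3)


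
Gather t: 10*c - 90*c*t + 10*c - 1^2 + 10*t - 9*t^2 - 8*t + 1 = 20*c - 9*t^2 + t*(2 - 90*c)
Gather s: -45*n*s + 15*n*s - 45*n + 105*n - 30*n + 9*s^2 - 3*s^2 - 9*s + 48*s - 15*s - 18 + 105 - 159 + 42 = 30*n + 6*s^2 + s*(24 - 30*n) - 30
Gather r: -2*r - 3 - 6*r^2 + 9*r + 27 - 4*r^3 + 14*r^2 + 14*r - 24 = -4*r^3 + 8*r^2 + 21*r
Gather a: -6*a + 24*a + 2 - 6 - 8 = 18*a - 12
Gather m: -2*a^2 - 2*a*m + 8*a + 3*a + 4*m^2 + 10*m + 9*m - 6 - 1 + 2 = -2*a^2 + 11*a + 4*m^2 + m*(19 - 2*a) - 5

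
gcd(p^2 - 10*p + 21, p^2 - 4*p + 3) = p - 3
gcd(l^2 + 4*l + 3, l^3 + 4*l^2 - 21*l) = 1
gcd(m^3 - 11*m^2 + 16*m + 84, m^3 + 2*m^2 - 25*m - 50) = m + 2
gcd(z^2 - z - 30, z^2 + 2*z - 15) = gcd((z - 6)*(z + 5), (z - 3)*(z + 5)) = z + 5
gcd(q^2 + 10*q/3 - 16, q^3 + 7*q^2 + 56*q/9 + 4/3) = q + 6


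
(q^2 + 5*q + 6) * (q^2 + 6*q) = q^4 + 11*q^3 + 36*q^2 + 36*q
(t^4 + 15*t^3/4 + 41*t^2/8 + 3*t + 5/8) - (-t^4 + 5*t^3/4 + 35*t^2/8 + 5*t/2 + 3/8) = 2*t^4 + 5*t^3/2 + 3*t^2/4 + t/2 + 1/4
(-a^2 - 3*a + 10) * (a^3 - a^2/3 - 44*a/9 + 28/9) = -a^5 - 8*a^4/3 + 143*a^3/9 + 74*a^2/9 - 524*a/9 + 280/9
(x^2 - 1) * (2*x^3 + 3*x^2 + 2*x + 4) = 2*x^5 + 3*x^4 + x^2 - 2*x - 4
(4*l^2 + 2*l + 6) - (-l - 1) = 4*l^2 + 3*l + 7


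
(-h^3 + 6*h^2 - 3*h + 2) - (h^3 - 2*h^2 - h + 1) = -2*h^3 + 8*h^2 - 2*h + 1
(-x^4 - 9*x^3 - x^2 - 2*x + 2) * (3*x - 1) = -3*x^5 - 26*x^4 + 6*x^3 - 5*x^2 + 8*x - 2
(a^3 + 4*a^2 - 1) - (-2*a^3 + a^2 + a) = 3*a^3 + 3*a^2 - a - 1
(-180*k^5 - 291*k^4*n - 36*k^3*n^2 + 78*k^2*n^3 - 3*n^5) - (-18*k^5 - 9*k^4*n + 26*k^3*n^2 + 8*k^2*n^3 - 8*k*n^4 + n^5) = -162*k^5 - 282*k^4*n - 62*k^3*n^2 + 70*k^2*n^3 + 8*k*n^4 - 4*n^5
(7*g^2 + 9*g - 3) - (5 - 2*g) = 7*g^2 + 11*g - 8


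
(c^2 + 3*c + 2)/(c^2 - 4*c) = (c^2 + 3*c + 2)/(c*(c - 4))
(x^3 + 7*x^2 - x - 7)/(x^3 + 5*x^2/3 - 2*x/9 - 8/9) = 9*(x^2 + 6*x - 7)/(9*x^2 + 6*x - 8)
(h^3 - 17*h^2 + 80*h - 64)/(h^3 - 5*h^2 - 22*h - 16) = (h^2 - 9*h + 8)/(h^2 + 3*h + 2)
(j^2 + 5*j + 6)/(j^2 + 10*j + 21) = (j + 2)/(j + 7)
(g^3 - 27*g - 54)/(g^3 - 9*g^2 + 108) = (g + 3)/(g - 6)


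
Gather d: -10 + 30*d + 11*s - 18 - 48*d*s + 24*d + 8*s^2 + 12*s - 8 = d*(54 - 48*s) + 8*s^2 + 23*s - 36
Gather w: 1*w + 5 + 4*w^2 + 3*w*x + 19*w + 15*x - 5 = 4*w^2 + w*(3*x + 20) + 15*x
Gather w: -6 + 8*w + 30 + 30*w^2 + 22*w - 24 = 30*w^2 + 30*w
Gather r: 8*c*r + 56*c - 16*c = 8*c*r + 40*c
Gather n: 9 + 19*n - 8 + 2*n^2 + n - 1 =2*n^2 + 20*n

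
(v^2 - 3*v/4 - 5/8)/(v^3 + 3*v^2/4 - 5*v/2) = (v + 1/2)/(v*(v + 2))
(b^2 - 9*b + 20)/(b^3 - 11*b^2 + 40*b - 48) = (b - 5)/(b^2 - 7*b + 12)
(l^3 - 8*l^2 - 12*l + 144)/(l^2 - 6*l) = l - 2 - 24/l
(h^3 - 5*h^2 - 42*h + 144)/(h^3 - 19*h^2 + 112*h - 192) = (h + 6)/(h - 8)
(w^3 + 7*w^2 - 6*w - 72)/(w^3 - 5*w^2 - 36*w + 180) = (w^2 + w - 12)/(w^2 - 11*w + 30)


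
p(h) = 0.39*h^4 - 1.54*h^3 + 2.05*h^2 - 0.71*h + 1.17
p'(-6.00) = -528.59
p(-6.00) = 917.31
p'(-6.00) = -528.59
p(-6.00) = 917.31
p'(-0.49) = -4.01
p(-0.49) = 2.21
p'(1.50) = 0.31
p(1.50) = 1.49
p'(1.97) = 1.36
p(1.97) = 1.83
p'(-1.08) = -12.49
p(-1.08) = 6.80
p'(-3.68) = -156.11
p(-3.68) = 179.82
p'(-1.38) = -19.27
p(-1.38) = 11.52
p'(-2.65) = -73.05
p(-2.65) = 65.34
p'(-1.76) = -30.74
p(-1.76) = 20.91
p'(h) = 1.56*h^3 - 4.62*h^2 + 4.1*h - 0.71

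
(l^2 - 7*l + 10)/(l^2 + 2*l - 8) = (l - 5)/(l + 4)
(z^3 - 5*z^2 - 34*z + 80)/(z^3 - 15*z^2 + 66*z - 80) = (z + 5)/(z - 5)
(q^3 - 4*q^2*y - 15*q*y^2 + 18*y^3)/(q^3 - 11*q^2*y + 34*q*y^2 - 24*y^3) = (-q - 3*y)/(-q + 4*y)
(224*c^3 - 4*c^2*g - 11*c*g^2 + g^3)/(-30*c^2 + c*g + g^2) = (224*c^3 - 4*c^2*g - 11*c*g^2 + g^3)/(-30*c^2 + c*g + g^2)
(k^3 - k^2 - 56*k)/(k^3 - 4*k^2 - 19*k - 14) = k*(-k^2 + k + 56)/(-k^3 + 4*k^2 + 19*k + 14)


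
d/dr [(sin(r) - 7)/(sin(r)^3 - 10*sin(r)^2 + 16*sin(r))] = (-2*sin(r)^3 + 31*sin(r)^2 - 140*sin(r) + 112)*cos(r)/((sin(r) - 8)^2*(sin(r) - 2)^2*sin(r)^2)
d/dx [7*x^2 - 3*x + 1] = 14*x - 3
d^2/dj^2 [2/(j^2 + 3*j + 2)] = 4*(-j^2 - 3*j + (2*j + 3)^2 - 2)/(j^2 + 3*j + 2)^3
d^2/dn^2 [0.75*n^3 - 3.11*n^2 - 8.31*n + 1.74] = 4.5*n - 6.22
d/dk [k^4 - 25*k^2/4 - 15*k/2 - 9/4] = 4*k^3 - 25*k/2 - 15/2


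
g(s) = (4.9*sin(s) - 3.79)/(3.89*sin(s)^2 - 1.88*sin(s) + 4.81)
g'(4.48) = 0.07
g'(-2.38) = 0.15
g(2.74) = -0.40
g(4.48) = -0.83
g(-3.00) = -0.87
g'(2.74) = -1.06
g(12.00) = -0.93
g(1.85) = 0.14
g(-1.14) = -0.85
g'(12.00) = -0.09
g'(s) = (-7.78*sin(s)*cos(s) + 1.88*cos(s))*(4.9*sin(s) - 3.79)/(3.89*sin(s)^2 - 1.88*sin(s) + 4.81)^2 + 4.9*cos(s)/(3.89*sin(s)^2 - 1.88*sin(s) + 4.81)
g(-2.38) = -0.90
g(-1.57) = -0.82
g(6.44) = -0.66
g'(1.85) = -0.17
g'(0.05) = 0.80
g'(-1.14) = -0.12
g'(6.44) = 0.96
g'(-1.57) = -0.00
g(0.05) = -0.75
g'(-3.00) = -0.44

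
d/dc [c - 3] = 1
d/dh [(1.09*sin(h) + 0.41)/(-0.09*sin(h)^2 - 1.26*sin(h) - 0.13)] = (0.0981*sin(h)^2 + 0.0738000000000001*sin(h) + 0.3749)*cos(h)/(0.0081*sin(h)^4 + 0.2268*sin(h)^3 + 1.611*sin(h)^2 + 0.3276*sin(h) + 0.0169)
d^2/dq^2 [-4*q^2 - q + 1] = -8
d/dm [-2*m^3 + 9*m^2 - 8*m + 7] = -6*m^2 + 18*m - 8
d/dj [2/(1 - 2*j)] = 4/(2*j - 1)^2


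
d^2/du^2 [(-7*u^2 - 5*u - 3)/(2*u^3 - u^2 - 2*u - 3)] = 2*(-28*u^6 - 60*u^5 - 126*u^4 - 257*u^3 - 90*u^2 - 27*u - 36)/(8*u^9 - 12*u^8 - 18*u^7 - 13*u^6 + 54*u^5 + 51*u^4 + 10*u^3 - 63*u^2 - 54*u - 27)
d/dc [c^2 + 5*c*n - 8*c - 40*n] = 2*c + 5*n - 8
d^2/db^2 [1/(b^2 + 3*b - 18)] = 2*(-b^2 - 3*b + (2*b + 3)^2 + 18)/(b^2 + 3*b - 18)^3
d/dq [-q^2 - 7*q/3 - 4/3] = -2*q - 7/3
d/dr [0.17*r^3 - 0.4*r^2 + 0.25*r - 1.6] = 0.51*r^2 - 0.8*r + 0.25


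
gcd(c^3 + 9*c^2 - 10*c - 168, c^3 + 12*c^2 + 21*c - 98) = c + 7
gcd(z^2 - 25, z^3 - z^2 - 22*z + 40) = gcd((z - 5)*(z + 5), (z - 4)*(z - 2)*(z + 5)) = z + 5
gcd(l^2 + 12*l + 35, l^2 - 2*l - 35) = l + 5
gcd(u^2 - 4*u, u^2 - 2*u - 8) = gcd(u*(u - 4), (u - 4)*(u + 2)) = u - 4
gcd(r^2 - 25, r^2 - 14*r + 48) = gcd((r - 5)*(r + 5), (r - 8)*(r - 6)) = 1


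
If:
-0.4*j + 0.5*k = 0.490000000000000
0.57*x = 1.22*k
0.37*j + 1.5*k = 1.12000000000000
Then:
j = -0.22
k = 0.80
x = 1.72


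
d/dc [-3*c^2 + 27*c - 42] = 27 - 6*c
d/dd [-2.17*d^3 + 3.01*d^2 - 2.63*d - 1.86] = -6.51*d^2 + 6.02*d - 2.63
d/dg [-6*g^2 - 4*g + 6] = -12*g - 4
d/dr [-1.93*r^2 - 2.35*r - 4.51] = -3.86*r - 2.35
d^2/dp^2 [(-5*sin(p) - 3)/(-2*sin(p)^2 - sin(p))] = (-20*sin(p)^2 - 38*sin(p) + 22 + 69/sin(p) + 36/sin(p)^2 + 6/sin(p)^3)/(2*sin(p) + 1)^3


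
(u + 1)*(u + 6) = u^2 + 7*u + 6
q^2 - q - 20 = (q - 5)*(q + 4)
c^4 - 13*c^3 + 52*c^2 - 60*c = c*(c - 6)*(c - 5)*(c - 2)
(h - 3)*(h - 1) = h^2 - 4*h + 3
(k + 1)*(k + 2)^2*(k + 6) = k^4 + 11*k^3 + 38*k^2 + 52*k + 24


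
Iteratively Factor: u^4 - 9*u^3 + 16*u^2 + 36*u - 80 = (u + 2)*(u^3 - 11*u^2 + 38*u - 40) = (u - 5)*(u + 2)*(u^2 - 6*u + 8) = (u - 5)*(u - 4)*(u + 2)*(u - 2)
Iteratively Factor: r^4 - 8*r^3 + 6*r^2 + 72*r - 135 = (r - 5)*(r^3 - 3*r^2 - 9*r + 27) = (r - 5)*(r + 3)*(r^2 - 6*r + 9) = (r - 5)*(r - 3)*(r + 3)*(r - 3)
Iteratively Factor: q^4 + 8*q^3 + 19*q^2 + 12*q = (q + 3)*(q^3 + 5*q^2 + 4*q) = (q + 1)*(q + 3)*(q^2 + 4*q) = q*(q + 1)*(q + 3)*(q + 4)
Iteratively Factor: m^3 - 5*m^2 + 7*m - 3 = (m - 3)*(m^2 - 2*m + 1) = (m - 3)*(m - 1)*(m - 1)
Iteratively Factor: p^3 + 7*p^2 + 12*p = (p + 4)*(p^2 + 3*p) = p*(p + 4)*(p + 3)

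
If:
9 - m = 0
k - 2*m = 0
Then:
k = 18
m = 9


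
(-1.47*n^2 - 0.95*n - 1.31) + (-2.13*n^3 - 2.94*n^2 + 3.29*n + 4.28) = -2.13*n^3 - 4.41*n^2 + 2.34*n + 2.97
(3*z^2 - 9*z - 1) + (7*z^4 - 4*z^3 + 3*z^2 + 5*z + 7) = 7*z^4 - 4*z^3 + 6*z^2 - 4*z + 6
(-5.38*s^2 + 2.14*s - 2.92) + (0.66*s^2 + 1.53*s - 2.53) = -4.72*s^2 + 3.67*s - 5.45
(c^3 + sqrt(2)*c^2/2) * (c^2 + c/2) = c^5 + c^4/2 + sqrt(2)*c^4/2 + sqrt(2)*c^3/4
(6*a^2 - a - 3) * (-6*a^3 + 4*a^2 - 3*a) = -36*a^5 + 30*a^4 - 4*a^3 - 9*a^2 + 9*a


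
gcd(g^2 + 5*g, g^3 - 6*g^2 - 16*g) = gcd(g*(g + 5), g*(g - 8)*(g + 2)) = g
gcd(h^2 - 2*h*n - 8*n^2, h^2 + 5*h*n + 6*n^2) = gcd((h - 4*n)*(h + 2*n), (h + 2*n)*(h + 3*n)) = h + 2*n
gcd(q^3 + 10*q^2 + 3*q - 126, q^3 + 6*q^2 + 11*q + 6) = 1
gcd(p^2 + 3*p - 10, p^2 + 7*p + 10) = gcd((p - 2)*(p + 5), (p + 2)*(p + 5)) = p + 5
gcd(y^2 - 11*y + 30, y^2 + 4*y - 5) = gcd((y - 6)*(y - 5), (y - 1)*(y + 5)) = 1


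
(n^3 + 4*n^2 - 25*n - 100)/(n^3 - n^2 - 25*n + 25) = (n + 4)/(n - 1)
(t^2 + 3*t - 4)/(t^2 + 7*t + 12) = (t - 1)/(t + 3)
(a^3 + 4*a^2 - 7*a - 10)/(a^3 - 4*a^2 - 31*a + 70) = (a + 1)/(a - 7)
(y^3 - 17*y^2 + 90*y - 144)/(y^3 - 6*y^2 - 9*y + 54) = (y - 8)/(y + 3)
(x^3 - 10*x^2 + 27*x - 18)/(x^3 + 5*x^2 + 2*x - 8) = (x^2 - 9*x + 18)/(x^2 + 6*x + 8)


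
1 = 1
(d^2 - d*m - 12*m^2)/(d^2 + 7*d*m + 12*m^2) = (d - 4*m)/(d + 4*m)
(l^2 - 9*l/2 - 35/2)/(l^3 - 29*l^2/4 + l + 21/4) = 2*(2*l + 5)/(4*l^2 - l - 3)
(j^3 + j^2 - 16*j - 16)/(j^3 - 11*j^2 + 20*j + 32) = (j + 4)/(j - 8)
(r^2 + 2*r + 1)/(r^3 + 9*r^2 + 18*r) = (r^2 + 2*r + 1)/(r*(r^2 + 9*r + 18))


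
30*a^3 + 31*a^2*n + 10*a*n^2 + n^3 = (2*a + n)*(3*a + n)*(5*a + n)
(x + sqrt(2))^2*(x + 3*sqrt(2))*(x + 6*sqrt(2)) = x^4 + 11*sqrt(2)*x^3 + 74*x^2 + 90*sqrt(2)*x + 72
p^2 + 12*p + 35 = (p + 5)*(p + 7)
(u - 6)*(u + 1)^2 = u^3 - 4*u^2 - 11*u - 6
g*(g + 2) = g^2 + 2*g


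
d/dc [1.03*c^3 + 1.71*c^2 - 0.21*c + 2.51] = 3.09*c^2 + 3.42*c - 0.21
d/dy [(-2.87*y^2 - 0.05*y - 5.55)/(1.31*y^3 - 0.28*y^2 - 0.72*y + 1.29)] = (3.7597*y^4 + 0.131*y^3 + 23.8639*y^2 - 10.5126*y - 4.0605)/(1.7161*y^6 - 0.7336*y^5 - 1.808*y^4 + 3.783*y^3 - 0.204*y^2 - 1.8576*y + 1.6641)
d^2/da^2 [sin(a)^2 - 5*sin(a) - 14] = 5*sin(a) + 2*cos(2*a)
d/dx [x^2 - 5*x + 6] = 2*x - 5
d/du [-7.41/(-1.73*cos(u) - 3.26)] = 12.8193*sin(u)/(1.73*cos(u) + 3.26)^2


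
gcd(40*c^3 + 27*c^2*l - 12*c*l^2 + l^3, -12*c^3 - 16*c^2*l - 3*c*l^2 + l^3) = c + l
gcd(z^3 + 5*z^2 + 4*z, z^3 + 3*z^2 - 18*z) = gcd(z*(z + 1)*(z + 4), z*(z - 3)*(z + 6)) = z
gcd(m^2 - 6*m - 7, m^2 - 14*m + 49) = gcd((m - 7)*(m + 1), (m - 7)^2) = m - 7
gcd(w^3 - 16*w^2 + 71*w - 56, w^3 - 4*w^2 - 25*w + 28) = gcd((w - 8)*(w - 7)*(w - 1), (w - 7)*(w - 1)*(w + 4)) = w^2 - 8*w + 7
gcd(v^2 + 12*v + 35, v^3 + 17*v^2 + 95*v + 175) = v^2 + 12*v + 35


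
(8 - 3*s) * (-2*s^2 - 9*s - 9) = 6*s^3 + 11*s^2 - 45*s - 72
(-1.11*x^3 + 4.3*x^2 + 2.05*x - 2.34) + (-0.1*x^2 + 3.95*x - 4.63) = -1.11*x^3 + 4.2*x^2 + 6.0*x - 6.97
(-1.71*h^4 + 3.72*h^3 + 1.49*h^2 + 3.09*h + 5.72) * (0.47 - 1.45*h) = 2.4795*h^5 - 6.1977*h^4 - 0.4121*h^3 - 3.7802*h^2 - 6.8417*h + 2.6884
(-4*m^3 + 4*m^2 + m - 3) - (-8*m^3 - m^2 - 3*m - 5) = 4*m^3 + 5*m^2 + 4*m + 2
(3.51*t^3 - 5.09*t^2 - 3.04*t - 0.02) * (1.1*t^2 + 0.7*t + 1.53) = 3.861*t^5 - 3.142*t^4 - 1.5367*t^3 - 9.9377*t^2 - 4.6652*t - 0.0306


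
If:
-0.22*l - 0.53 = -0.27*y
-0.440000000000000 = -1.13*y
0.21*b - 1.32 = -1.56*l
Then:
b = 20.63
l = -1.93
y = 0.39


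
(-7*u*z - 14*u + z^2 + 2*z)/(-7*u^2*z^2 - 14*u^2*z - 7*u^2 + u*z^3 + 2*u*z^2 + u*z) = (z + 2)/(u*(z^2 + 2*z + 1))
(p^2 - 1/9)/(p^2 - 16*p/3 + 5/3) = (p + 1/3)/(p - 5)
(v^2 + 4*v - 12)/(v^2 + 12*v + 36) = (v - 2)/(v + 6)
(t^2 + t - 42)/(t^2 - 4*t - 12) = (t + 7)/(t + 2)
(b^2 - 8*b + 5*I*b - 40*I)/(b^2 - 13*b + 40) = (b + 5*I)/(b - 5)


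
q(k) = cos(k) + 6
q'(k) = -sin(k)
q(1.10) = 6.45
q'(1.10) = -0.89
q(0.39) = 6.92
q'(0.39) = -0.38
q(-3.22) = 5.00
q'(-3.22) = -0.08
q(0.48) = 6.89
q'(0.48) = -0.46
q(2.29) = 5.34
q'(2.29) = -0.75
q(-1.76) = 5.81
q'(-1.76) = 0.98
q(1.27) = 6.30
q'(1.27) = -0.96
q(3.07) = 5.00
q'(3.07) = -0.07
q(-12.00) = 6.84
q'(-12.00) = -0.54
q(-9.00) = 5.09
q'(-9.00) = 0.41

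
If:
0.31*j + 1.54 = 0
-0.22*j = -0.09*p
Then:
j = -4.97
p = -12.14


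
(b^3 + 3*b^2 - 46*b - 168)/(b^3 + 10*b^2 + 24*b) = (b - 7)/b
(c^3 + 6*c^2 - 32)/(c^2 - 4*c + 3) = (c^3 + 6*c^2 - 32)/(c^2 - 4*c + 3)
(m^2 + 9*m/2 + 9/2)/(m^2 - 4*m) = (2*m^2 + 9*m + 9)/(2*m*(m - 4))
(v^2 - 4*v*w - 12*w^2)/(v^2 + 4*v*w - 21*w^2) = (v^2 - 4*v*w - 12*w^2)/(v^2 + 4*v*w - 21*w^2)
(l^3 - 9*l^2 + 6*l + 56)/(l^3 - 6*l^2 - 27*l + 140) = (l + 2)/(l + 5)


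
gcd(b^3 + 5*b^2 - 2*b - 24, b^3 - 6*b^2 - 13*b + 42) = b^2 + b - 6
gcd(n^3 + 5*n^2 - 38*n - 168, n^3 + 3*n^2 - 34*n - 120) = n^2 - 2*n - 24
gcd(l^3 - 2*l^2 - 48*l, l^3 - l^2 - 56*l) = l^2 - 8*l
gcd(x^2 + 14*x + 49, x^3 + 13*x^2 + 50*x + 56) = x + 7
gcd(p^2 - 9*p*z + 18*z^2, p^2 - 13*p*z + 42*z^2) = -p + 6*z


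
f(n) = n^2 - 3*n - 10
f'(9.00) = 15.00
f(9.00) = 44.00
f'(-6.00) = -15.00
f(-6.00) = 44.00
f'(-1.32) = -5.64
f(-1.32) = -4.30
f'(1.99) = 0.98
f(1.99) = -12.01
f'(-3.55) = -10.10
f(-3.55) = 13.25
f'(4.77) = 6.54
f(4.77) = -1.56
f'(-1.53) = -6.06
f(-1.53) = -3.07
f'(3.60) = 4.20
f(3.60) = -7.84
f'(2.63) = 2.26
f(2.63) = -10.97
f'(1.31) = -0.38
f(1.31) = -12.21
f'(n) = 2*n - 3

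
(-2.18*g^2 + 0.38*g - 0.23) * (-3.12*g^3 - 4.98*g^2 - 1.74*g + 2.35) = 6.8016*g^5 + 9.6708*g^4 + 2.6184*g^3 - 4.6388*g^2 + 1.2932*g - 0.5405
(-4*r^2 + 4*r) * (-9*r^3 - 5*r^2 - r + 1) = 36*r^5 - 16*r^4 - 16*r^3 - 8*r^2 + 4*r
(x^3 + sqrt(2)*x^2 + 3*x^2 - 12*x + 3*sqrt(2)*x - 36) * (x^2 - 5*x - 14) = x^5 - 2*x^4 + sqrt(2)*x^4 - 41*x^3 - 2*sqrt(2)*x^3 - 29*sqrt(2)*x^2 - 18*x^2 - 42*sqrt(2)*x + 348*x + 504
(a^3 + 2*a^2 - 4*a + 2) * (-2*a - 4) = -2*a^4 - 8*a^3 + 12*a - 8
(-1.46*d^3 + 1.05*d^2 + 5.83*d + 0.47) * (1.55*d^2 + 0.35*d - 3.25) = -2.263*d^5 + 1.1165*d^4 + 14.149*d^3 - 0.6435*d^2 - 18.783*d - 1.5275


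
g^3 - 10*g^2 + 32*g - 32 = (g - 4)^2*(g - 2)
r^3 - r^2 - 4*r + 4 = (r - 2)*(r - 1)*(r + 2)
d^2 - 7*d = d*(d - 7)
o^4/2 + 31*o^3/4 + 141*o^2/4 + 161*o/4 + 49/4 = (o/2 + 1/2)*(o + 1/2)*(o + 7)^2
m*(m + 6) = m^2 + 6*m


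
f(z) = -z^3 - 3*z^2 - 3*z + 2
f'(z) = -3*z^2 - 6*z - 3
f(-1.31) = 3.03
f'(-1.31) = -0.29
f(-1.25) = 3.02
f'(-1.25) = -0.19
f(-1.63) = 3.25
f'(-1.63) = -1.19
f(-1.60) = 3.22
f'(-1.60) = -1.08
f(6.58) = -432.52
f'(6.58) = -172.37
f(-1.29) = 3.02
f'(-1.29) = -0.25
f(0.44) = 0.01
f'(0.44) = -6.22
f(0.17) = 1.40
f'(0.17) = -4.11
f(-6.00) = 128.00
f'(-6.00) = -75.00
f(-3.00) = 11.00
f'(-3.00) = -12.00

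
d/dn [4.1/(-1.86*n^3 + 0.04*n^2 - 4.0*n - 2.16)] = (22.878*n^2 - 0.328*n + 16.4)/(1.86*n^3 - 0.04*n^2 + 4.0*n + 2.16)^2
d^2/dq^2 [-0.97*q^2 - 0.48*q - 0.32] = -1.94000000000000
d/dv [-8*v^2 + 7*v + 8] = 7 - 16*v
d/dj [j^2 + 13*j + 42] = 2*j + 13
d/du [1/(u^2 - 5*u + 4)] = (5 - 2*u)/(u^2 - 5*u + 4)^2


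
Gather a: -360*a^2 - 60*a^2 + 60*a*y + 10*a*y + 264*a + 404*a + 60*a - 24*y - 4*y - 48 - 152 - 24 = -420*a^2 + a*(70*y + 728) - 28*y - 224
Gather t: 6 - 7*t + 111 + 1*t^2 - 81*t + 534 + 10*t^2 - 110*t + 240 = 11*t^2 - 198*t + 891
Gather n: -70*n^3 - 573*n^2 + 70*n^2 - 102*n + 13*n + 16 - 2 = -70*n^3 - 503*n^2 - 89*n + 14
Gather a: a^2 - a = a^2 - a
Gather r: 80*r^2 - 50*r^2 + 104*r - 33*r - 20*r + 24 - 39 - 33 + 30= 30*r^2 + 51*r - 18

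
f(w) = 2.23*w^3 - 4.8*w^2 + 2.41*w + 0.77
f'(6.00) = 185.65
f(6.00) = 324.11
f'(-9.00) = 630.70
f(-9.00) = -2035.39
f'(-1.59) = 34.59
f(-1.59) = -24.16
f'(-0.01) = 2.51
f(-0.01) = 0.75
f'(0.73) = -1.03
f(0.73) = 0.84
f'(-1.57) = 33.97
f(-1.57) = -23.48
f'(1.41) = 2.17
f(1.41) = 0.88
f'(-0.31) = 6.03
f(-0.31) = -0.50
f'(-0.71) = 12.60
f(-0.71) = -4.16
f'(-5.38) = 247.70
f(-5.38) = -498.39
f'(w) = 6.69*w^2 - 9.6*w + 2.41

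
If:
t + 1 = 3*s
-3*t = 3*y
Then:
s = 1/3 - y/3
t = -y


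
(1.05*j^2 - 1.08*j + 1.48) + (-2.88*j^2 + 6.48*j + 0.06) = -1.83*j^2 + 5.4*j + 1.54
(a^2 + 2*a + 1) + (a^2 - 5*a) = 2*a^2 - 3*a + 1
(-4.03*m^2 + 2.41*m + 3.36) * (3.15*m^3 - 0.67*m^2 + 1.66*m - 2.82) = -12.6945*m^5 + 10.2916*m^4 + 2.2795*m^3 + 13.114*m^2 - 1.2186*m - 9.4752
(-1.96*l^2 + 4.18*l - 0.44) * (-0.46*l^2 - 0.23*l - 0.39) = 0.9016*l^4 - 1.472*l^3 + 0.00540000000000004*l^2 - 1.529*l + 0.1716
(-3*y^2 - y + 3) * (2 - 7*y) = 21*y^3 + y^2 - 23*y + 6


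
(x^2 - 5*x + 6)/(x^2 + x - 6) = (x - 3)/(x + 3)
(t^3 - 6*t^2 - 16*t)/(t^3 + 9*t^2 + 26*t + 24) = t*(t - 8)/(t^2 + 7*t + 12)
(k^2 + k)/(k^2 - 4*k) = (k + 1)/(k - 4)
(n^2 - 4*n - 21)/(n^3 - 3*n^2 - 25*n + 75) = (n^2 - 4*n - 21)/(n^3 - 3*n^2 - 25*n + 75)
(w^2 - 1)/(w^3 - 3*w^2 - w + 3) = 1/(w - 3)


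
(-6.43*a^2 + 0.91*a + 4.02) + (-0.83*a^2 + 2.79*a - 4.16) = -7.26*a^2 + 3.7*a - 0.140000000000001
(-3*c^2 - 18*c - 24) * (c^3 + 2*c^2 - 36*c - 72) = -3*c^5 - 24*c^4 + 48*c^3 + 816*c^2 + 2160*c + 1728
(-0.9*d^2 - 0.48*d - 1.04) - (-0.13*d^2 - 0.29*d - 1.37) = -0.77*d^2 - 0.19*d + 0.33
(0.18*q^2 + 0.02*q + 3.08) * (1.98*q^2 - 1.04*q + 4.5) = 0.3564*q^4 - 0.1476*q^3 + 6.8876*q^2 - 3.1132*q + 13.86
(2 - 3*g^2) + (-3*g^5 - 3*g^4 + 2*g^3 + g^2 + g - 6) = -3*g^5 - 3*g^4 + 2*g^3 - 2*g^2 + g - 4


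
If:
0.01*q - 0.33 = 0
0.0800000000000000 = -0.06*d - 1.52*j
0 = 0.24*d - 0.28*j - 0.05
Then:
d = 0.14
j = -0.06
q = 33.00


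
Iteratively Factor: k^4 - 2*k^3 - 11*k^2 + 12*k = (k - 4)*(k^3 + 2*k^2 - 3*k) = (k - 4)*(k - 1)*(k^2 + 3*k) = k*(k - 4)*(k - 1)*(k + 3)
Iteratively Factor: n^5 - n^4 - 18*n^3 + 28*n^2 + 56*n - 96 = (n - 3)*(n^4 + 2*n^3 - 12*n^2 - 8*n + 32) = (n - 3)*(n + 4)*(n^3 - 2*n^2 - 4*n + 8) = (n - 3)*(n - 2)*(n + 4)*(n^2 - 4) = (n - 3)*(n - 2)^2*(n + 4)*(n + 2)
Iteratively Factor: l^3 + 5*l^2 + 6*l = (l)*(l^2 + 5*l + 6) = l*(l + 3)*(l + 2)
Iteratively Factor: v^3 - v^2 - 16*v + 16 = (v + 4)*(v^2 - 5*v + 4) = (v - 1)*(v + 4)*(v - 4)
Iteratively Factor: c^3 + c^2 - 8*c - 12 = (c + 2)*(c^2 - c - 6) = (c - 3)*(c + 2)*(c + 2)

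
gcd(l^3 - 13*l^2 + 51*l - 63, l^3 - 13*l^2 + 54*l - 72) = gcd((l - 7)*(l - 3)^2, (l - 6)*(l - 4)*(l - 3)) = l - 3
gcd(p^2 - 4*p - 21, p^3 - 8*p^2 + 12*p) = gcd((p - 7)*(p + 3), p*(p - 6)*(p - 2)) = 1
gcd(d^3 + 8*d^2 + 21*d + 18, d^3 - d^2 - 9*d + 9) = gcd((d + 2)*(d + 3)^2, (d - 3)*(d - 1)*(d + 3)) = d + 3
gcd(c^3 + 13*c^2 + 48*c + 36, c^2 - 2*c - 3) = c + 1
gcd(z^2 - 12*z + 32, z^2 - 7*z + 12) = z - 4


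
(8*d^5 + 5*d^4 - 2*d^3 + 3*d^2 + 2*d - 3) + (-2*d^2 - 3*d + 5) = 8*d^5 + 5*d^4 - 2*d^3 + d^2 - d + 2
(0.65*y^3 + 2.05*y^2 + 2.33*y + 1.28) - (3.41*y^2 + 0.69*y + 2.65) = 0.65*y^3 - 1.36*y^2 + 1.64*y - 1.37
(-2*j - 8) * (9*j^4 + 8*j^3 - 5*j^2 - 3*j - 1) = -18*j^5 - 88*j^4 - 54*j^3 + 46*j^2 + 26*j + 8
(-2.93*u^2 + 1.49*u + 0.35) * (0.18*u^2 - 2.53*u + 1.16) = -0.5274*u^4 + 7.6811*u^3 - 7.1055*u^2 + 0.8429*u + 0.406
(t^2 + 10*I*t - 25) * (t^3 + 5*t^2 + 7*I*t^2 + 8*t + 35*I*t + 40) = t^5 + 5*t^4 + 17*I*t^4 - 87*t^3 + 85*I*t^3 - 435*t^2 - 95*I*t^2 - 200*t - 475*I*t - 1000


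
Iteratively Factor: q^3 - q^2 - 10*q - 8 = (q - 4)*(q^2 + 3*q + 2) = (q - 4)*(q + 2)*(q + 1)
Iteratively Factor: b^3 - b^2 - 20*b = (b - 5)*(b^2 + 4*b) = b*(b - 5)*(b + 4)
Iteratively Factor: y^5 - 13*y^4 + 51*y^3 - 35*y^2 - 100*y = (y)*(y^4 - 13*y^3 + 51*y^2 - 35*y - 100) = y*(y - 5)*(y^3 - 8*y^2 + 11*y + 20) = y*(y - 5)*(y - 4)*(y^2 - 4*y - 5) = y*(y - 5)^2*(y - 4)*(y + 1)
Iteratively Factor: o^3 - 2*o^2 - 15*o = (o - 5)*(o^2 + 3*o) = (o - 5)*(o + 3)*(o)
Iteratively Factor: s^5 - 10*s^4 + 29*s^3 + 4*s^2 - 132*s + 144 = (s + 2)*(s^4 - 12*s^3 + 53*s^2 - 102*s + 72) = (s - 2)*(s + 2)*(s^3 - 10*s^2 + 33*s - 36) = (s - 4)*(s - 2)*(s + 2)*(s^2 - 6*s + 9) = (s - 4)*(s - 3)*(s - 2)*(s + 2)*(s - 3)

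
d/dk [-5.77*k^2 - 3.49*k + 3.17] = -11.54*k - 3.49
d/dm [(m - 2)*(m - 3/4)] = 2*m - 11/4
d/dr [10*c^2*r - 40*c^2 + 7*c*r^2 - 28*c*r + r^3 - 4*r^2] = 10*c^2 + 14*c*r - 28*c + 3*r^2 - 8*r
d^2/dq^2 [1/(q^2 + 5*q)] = 2*(-q*(q + 5) + (2*q + 5)^2)/(q^3*(q + 5)^3)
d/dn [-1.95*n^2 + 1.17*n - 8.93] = 1.17 - 3.9*n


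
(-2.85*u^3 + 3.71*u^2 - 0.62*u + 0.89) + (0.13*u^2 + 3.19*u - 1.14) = -2.85*u^3 + 3.84*u^2 + 2.57*u - 0.25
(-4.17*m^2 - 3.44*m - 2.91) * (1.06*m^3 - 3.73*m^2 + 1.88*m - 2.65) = -4.4202*m^5 + 11.9077*m^4 + 1.907*m^3 + 15.4376*m^2 + 3.6452*m + 7.7115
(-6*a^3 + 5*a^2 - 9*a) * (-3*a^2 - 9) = 18*a^5 - 15*a^4 + 81*a^3 - 45*a^2 + 81*a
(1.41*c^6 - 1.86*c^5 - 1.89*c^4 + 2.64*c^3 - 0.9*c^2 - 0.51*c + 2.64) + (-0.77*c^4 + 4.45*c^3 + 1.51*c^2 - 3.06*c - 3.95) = 1.41*c^6 - 1.86*c^5 - 2.66*c^4 + 7.09*c^3 + 0.61*c^2 - 3.57*c - 1.31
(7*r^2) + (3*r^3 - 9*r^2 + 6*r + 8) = 3*r^3 - 2*r^2 + 6*r + 8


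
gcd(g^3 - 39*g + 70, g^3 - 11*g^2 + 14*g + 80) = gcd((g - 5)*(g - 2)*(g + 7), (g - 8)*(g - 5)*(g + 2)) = g - 5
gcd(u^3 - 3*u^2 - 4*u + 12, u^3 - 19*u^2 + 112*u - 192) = u - 3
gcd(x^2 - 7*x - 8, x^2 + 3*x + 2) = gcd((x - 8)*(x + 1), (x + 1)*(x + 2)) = x + 1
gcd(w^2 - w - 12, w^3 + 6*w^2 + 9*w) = w + 3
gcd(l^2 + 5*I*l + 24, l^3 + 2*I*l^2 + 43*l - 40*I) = l + 8*I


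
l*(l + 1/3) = l^2 + l/3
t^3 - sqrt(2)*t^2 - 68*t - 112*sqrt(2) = (t - 7*sqrt(2))*(t + 2*sqrt(2))*(t + 4*sqrt(2))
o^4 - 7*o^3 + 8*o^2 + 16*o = o*(o - 4)^2*(o + 1)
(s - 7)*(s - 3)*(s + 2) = s^3 - 8*s^2 + s + 42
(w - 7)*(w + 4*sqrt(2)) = w^2 - 7*w + 4*sqrt(2)*w - 28*sqrt(2)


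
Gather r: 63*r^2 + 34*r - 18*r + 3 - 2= 63*r^2 + 16*r + 1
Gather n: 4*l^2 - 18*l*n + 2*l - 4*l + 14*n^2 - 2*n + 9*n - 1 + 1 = 4*l^2 - 2*l + 14*n^2 + n*(7 - 18*l)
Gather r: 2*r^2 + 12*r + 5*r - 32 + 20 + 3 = 2*r^2 + 17*r - 9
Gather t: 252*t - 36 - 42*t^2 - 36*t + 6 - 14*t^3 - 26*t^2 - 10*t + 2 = -14*t^3 - 68*t^2 + 206*t - 28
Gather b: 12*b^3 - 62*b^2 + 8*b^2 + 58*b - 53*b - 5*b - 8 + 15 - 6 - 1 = 12*b^3 - 54*b^2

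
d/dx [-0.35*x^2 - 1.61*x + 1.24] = -0.7*x - 1.61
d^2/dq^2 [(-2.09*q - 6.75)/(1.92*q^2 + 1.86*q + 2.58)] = (-(2.09*q + 6.75)*(3.84*q + 1.86)*(7.68*q + 3.72) + (24.0768*q + 33.6948)*(1.92*q^2 + 1.86*q + 2.58))/(1.92*q^2 + 1.86*q + 2.58)^3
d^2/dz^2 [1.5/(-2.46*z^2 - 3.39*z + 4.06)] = (18.1548*z^2 + 25.0182*z - 1.5*(4.92*z + 3.39)*(9.84*z + 6.78) - 29.9628)/(2.46*z^2 + 3.39*z - 4.06)^3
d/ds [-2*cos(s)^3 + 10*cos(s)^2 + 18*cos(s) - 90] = 2*(3*cos(s)^2 - 10*cos(s) - 9)*sin(s)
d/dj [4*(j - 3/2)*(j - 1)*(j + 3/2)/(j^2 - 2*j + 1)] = (4*j^2 - 8*j + 9)/(j^2 - 2*j + 1)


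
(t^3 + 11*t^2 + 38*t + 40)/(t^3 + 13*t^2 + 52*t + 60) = (t + 4)/(t + 6)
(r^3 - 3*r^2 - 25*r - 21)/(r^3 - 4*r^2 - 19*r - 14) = (r + 3)/(r + 2)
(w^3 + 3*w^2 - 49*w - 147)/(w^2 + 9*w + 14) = (w^2 - 4*w - 21)/(w + 2)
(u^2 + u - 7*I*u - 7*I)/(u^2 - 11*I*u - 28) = (u + 1)/(u - 4*I)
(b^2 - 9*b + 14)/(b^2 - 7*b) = (b - 2)/b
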